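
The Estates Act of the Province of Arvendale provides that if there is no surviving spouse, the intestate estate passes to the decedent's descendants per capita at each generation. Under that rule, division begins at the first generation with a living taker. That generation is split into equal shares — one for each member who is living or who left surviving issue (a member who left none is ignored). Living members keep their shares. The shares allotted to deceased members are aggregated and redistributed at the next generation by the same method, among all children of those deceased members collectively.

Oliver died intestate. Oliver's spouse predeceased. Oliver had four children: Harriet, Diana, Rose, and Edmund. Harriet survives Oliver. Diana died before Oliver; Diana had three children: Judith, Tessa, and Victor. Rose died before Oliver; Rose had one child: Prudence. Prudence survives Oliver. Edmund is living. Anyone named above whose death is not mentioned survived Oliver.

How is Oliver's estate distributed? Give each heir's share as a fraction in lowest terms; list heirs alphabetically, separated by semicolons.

There is no surviving spouse, so the entire estate passes to Oliver's descendants per capita at each generation.
At generation 1 (Harriet, Diana, Rose, Edmund) there are 4 shares of (1)/4 = 1/4 each.
Living: Harriet and Edmund — each takes 1/4.
Deceased: Diana and Rose. Their combined 1/2 is pooled and carried to generation 2.
At generation 2 (Judith, Tessa, Victor, Prudence) there are 4 shares of (1/2)/4 = 1/8 each.
Living: Judith, Tessa, Victor, and Prudence — each takes 1/8.

Edmund 1/4; Harriet 1/4; Judith 1/8; Prudence 1/8; Tessa 1/8; Victor 1/8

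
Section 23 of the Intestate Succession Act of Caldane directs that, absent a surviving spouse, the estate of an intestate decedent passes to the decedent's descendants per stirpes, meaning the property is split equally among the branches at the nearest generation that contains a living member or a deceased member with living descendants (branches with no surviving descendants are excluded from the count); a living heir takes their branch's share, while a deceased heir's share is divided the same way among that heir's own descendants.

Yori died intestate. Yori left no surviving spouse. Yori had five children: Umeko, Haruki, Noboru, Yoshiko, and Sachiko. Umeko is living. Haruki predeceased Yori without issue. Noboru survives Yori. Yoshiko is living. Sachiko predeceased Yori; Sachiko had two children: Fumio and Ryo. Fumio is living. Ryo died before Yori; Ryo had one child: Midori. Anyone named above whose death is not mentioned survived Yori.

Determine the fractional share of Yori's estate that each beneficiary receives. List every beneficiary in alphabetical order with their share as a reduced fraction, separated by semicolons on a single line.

Fumio 1/8; Midori 1/8; Noboru 1/4; Umeko 1/4; Yoshiko 1/4

There is no surviving spouse, so the entire estate passes to Yori's descendants per stirpes.
Haruki left no surviving issue, so that branch lapses and is disregarded.
The estate is divided into 4 equal shares of 1/4 among Umeko, Noboru, Yoshiko, Sachiko.
Umeko is living and takes 1/4.
Noboru is living and takes 1/4.
Yoshiko is living and takes 1/4.
Sachiko predeceased; the 1/4 allotted to Sachiko's branch passes to Sachiko's issue by representation.
The 1/4 is divided into 2 equal shares of 1/8 among Fumio, Ryo.
Fumio is living and takes 1/8.
Ryo predeceased; the 1/8 allotted to Ryo's branch passes to Ryo's issue by representation.
Midori is the sole taker at this level and receives the full 1/8.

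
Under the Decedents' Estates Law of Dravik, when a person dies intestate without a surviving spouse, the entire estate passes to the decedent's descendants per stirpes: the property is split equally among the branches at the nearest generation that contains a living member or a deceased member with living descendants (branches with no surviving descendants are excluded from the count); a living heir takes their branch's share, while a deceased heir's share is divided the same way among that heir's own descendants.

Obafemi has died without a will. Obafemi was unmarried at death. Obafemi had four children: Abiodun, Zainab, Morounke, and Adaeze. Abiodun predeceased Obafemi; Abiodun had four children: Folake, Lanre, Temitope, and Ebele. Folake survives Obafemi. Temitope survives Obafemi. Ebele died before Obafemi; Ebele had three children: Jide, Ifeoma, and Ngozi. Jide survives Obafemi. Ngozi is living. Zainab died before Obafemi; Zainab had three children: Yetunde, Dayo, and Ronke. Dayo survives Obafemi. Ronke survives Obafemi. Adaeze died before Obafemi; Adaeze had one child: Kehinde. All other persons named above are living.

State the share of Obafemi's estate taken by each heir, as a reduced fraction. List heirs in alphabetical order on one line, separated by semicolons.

There is no surviving spouse, so the entire estate passes to Obafemi's descendants per stirpes.
The estate is divided into 4 equal shares of 1/4 among Abiodun, Zainab, Morounke, Adaeze.
Abiodun predeceased; the 1/4 allotted to Abiodun's branch passes to Abiodun's issue by representation.
The 1/4 is divided into 4 equal shares of 1/16 among Folake, Lanre, Temitope, Ebele.
Folake is living and takes 1/16.
Lanre is living and takes 1/16.
Temitope is living and takes 1/16.
Ebele predeceased; the 1/16 allotted to Ebele's branch passes to Ebele's issue by representation.
The 1/16 is divided into 3 equal shares of 1/48 among Jide, Ifeoma, Ngozi.
Jide is living and takes 1/48.
Ifeoma is living and takes 1/48.
Ngozi is living and takes 1/48.
Zainab predeceased; the 1/4 allotted to Zainab's branch passes to Zainab's issue by representation.
The 1/4 is divided into 3 equal shares of 1/12 among Yetunde, Dayo, Ronke.
Yetunde is living and takes 1/12.
Dayo is living and takes 1/12.
Ronke is living and takes 1/12.
Morounke is living and takes 1/4.
Adaeze predeceased; the 1/4 allotted to Adaeze's branch passes to Adaeze's issue by representation.
Kehinde is the sole taker at this level and receives the full 1/4.

Dayo 1/12; Folake 1/16; Ifeoma 1/48; Jide 1/48; Kehinde 1/4; Lanre 1/16; Morounke 1/4; Ngozi 1/48; Ronke 1/12; Temitope 1/16; Yetunde 1/12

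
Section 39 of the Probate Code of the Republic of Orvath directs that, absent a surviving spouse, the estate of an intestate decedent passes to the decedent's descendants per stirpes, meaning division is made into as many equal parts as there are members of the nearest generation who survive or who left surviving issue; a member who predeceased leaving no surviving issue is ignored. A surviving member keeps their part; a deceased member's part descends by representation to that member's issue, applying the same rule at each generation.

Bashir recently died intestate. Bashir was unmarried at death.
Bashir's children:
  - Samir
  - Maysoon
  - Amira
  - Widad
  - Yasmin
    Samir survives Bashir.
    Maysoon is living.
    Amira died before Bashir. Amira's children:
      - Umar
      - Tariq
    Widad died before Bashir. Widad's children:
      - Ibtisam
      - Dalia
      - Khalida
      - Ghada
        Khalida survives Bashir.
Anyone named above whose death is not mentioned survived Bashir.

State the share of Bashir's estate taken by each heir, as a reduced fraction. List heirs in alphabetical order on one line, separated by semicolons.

Dalia 1/20; Ghada 1/20; Ibtisam 1/20; Khalida 1/20; Maysoon 1/5; Samir 1/5; Tariq 1/10; Umar 1/10; Yasmin 1/5

There is no surviving spouse, so the entire estate passes to Bashir's descendants per stirpes.
The estate is divided into 5 equal shares of 1/5 among Samir, Maysoon, Amira, Widad, Yasmin.
Samir is living and takes 1/5.
Maysoon is living and takes 1/5.
Amira predeceased; the 1/5 allotted to Amira's branch passes to Amira's issue by representation.
The 1/5 is divided into 2 equal shares of 1/10 among Umar, Tariq.
Umar is living and takes 1/10.
Tariq is living and takes 1/10.
Widad predeceased; the 1/5 allotted to Widad's branch passes to Widad's issue by representation.
The 1/5 is divided into 4 equal shares of 1/20 among Ibtisam, Dalia, Khalida, Ghada.
Ibtisam is living and takes 1/20.
Dalia is living and takes 1/20.
Khalida is living and takes 1/20.
Ghada is living and takes 1/20.
Yasmin is living and takes 1/5.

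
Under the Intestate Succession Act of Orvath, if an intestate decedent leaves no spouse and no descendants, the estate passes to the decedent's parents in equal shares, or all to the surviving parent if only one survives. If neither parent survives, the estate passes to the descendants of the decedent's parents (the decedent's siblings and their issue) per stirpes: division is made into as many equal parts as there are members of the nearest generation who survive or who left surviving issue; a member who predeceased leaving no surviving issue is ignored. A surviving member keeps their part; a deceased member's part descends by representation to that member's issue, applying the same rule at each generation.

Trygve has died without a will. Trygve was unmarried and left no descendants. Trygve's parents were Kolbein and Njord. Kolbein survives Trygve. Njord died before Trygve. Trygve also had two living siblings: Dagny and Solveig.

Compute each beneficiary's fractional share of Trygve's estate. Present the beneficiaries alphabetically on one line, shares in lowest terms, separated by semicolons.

Only one parent, Kolbein, survives, so Kolbein takes the entire estate. The siblings take nothing because a surviving parent has priority.

Kolbein 1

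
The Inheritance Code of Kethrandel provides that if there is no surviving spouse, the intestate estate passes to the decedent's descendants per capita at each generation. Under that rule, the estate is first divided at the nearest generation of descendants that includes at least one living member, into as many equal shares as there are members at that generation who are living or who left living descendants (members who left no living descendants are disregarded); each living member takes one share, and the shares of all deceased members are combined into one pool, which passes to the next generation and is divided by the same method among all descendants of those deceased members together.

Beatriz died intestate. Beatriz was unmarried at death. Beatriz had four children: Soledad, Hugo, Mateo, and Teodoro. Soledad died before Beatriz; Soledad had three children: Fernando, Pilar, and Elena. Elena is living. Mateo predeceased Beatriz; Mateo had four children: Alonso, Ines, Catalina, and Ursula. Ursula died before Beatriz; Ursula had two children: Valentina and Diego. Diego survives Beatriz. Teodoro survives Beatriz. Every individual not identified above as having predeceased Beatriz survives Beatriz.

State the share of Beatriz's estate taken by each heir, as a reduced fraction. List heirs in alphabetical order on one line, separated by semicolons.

Alonso 1/14; Catalina 1/14; Diego 1/28; Elena 1/14; Fernando 1/14; Hugo 1/4; Ines 1/14; Pilar 1/14; Teodoro 1/4; Valentina 1/28

There is no surviving spouse, so the entire estate passes to Beatriz's descendants per capita at each generation.
At generation 1 (Soledad, Hugo, Mateo, Teodoro) there are 4 shares of (1)/4 = 1/4 each.
Living: Hugo and Teodoro — each takes 1/4.
Deceased: Soledad and Mateo. Their combined 1/2 is pooled and carried to generation 2.
At generation 2 (Fernando, Pilar, Elena, Alonso, Ines, Catalina, Ursula) there are 7 shares of (1/2)/7 = 1/14 each.
Living: Fernando, Pilar, Elena, Alonso, Ines, and Catalina — each takes 1/14.
Deceased: Ursula. That 1/14 share is carried to generation 3.
At generation 3 (Valentina, Diego) there are 2 shares of (1/14)/2 = 1/28 each.
Living: Valentina and Diego — each takes 1/28.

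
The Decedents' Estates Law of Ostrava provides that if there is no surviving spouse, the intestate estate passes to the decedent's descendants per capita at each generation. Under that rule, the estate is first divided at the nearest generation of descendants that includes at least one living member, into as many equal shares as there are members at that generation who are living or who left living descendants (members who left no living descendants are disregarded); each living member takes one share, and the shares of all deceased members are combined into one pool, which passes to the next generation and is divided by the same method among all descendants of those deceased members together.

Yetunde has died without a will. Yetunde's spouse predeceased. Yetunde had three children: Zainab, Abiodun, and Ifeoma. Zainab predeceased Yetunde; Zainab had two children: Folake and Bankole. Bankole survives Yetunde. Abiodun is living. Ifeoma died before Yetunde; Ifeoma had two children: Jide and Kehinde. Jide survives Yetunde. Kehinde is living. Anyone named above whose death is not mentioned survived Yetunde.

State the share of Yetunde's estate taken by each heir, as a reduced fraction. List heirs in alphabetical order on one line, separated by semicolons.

There is no surviving spouse, so the entire estate passes to Yetunde's descendants per capita at each generation.
At generation 1 (Zainab, Abiodun, Ifeoma) there are 3 shares of (1)/3 = 1/3 each.
Living: Abiodun — each takes 1/3.
Deceased: Zainab and Ifeoma. Their combined 2/3 is pooled and carried to generation 2.
At generation 2 (Folake, Bankole, Jide, Kehinde) there are 4 shares of (2/3)/4 = 1/6 each.
Living: Folake, Bankole, Jide, and Kehinde — each takes 1/6.

Abiodun 1/3; Bankole 1/6; Folake 1/6; Jide 1/6; Kehinde 1/6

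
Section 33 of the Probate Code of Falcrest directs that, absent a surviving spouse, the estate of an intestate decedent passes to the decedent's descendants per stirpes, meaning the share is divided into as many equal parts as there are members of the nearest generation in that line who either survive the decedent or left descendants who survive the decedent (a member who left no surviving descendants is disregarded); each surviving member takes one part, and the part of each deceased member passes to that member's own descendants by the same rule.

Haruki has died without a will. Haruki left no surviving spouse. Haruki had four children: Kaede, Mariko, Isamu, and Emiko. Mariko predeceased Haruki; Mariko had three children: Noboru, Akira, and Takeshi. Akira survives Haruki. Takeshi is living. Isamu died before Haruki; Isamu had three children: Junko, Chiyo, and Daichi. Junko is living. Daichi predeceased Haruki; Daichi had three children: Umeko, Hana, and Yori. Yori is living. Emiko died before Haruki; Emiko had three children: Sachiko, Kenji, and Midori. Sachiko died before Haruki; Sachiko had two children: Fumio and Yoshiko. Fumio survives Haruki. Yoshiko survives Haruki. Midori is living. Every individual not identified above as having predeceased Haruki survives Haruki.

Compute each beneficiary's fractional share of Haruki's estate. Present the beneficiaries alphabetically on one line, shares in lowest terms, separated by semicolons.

Akira 1/12; Chiyo 1/12; Fumio 1/24; Hana 1/36; Junko 1/12; Kaede 1/4; Kenji 1/12; Midori 1/12; Noboru 1/12; Takeshi 1/12; Umeko 1/36; Yori 1/36; Yoshiko 1/24

There is no surviving spouse, so the entire estate passes to Haruki's descendants per stirpes.
The estate is divided into 4 equal shares of 1/4 among Kaede, Mariko, Isamu, Emiko.
Kaede is living and takes 1/4.
Mariko predeceased; the 1/4 allotted to Mariko's branch passes to Mariko's issue by representation.
The 1/4 is divided into 3 equal shares of 1/12 among Noboru, Akira, Takeshi.
Noboru is living and takes 1/12.
Akira is living and takes 1/12.
Takeshi is living and takes 1/12.
Isamu predeceased; the 1/4 allotted to Isamu's branch passes to Isamu's issue by representation.
The 1/4 is divided into 3 equal shares of 1/12 among Junko, Chiyo, Daichi.
Junko is living and takes 1/12.
Chiyo is living and takes 1/12.
Daichi predeceased; the 1/12 allotted to Daichi's branch passes to Daichi's issue by representation.
The 1/12 is divided into 3 equal shares of 1/36 among Umeko, Hana, Yori.
Umeko is living and takes 1/36.
Hana is living and takes 1/36.
Yori is living and takes 1/36.
Emiko predeceased; the 1/4 allotted to Emiko's branch passes to Emiko's issue by representation.
The 1/4 is divided into 3 equal shares of 1/12 among Sachiko, Kenji, Midori.
Sachiko predeceased; the 1/12 allotted to Sachiko's branch passes to Sachiko's issue by representation.
The 1/12 is divided into 2 equal shares of 1/24 among Fumio, Yoshiko.
Fumio is living and takes 1/24.
Yoshiko is living and takes 1/24.
Kenji is living and takes 1/12.
Midori is living and takes 1/12.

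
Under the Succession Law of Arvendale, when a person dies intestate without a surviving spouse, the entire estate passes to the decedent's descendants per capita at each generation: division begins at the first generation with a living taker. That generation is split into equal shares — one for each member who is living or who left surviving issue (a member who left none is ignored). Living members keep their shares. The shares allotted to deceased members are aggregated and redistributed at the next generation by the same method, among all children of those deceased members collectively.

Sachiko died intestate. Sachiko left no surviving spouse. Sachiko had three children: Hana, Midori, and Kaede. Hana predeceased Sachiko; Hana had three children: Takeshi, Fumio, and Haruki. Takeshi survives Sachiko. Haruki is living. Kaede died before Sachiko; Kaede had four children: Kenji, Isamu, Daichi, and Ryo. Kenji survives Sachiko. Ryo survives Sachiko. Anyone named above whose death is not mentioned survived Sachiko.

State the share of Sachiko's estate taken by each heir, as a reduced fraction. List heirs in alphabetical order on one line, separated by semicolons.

Daichi 2/21; Fumio 2/21; Haruki 2/21; Isamu 2/21; Kenji 2/21; Midori 1/3; Ryo 2/21; Takeshi 2/21

There is no surviving spouse, so the entire estate passes to Sachiko's descendants per capita at each generation.
At generation 1 (Hana, Midori, Kaede) there are 3 shares of (1)/3 = 1/3 each.
Living: Midori — each takes 1/3.
Deceased: Hana and Kaede. Their combined 2/3 is pooled and carried to generation 2.
At generation 2 (Takeshi, Fumio, Haruki, Kenji, Isamu, Daichi, Ryo) there are 7 shares of (2/3)/7 = 2/21 each.
Living: Takeshi, Fumio, Haruki, Kenji, Isamu, Daichi, and Ryo — each takes 2/21.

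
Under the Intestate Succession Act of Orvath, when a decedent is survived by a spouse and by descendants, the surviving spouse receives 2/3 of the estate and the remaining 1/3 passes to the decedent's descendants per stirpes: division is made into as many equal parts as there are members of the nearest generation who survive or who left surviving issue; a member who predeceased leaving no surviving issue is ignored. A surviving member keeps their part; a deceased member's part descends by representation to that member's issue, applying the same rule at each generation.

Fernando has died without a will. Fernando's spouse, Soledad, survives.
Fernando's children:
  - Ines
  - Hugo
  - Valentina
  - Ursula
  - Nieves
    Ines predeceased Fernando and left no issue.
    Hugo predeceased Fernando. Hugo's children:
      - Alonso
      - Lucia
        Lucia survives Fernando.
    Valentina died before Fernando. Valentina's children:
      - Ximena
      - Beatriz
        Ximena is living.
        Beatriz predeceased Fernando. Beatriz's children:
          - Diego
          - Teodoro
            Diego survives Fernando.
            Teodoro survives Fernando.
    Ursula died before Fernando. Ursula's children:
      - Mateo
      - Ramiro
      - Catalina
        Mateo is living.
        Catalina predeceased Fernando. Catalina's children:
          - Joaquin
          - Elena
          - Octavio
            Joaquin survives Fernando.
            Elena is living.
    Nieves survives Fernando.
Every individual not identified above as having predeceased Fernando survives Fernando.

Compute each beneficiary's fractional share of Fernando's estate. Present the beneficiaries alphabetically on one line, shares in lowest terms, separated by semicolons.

Soledad, as surviving spouse, takes 2/3.
The remaining 1/3 passes to Fernando's descendants per stirpes.
Ines left no surviving issue, so that branch lapses and is disregarded.
The 1/3 is divided into 4 equal shares of 1/12 among Hugo, Valentina, Ursula, Nieves.
Hugo predeceased; the 1/12 allotted to Hugo's branch passes to Hugo's issue by representation.
The 1/12 is divided into 2 equal shares of 1/24 among Alonso, Lucia.
Alonso is living and takes 1/24.
Lucia is living and takes 1/24.
Valentina predeceased; the 1/12 allotted to Valentina's branch passes to Valentina's issue by representation.
The 1/12 is divided into 2 equal shares of 1/24 among Ximena, Beatriz.
Ximena is living and takes 1/24.
Beatriz predeceased; the 1/24 allotted to Beatriz's branch passes to Beatriz's issue by representation.
The 1/24 is divided into 2 equal shares of 1/48 among Diego, Teodoro.
Diego is living and takes 1/48.
Teodoro is living and takes 1/48.
Ursula predeceased; the 1/12 allotted to Ursula's branch passes to Ursula's issue by representation.
The 1/12 is divided into 3 equal shares of 1/36 among Mateo, Ramiro, Catalina.
Mateo is living and takes 1/36.
Ramiro is living and takes 1/36.
Catalina predeceased; the 1/36 allotted to Catalina's branch passes to Catalina's issue by representation.
The 1/36 is divided into 3 equal shares of 1/108 among Joaquin, Elena, Octavio.
Joaquin is living and takes 1/108.
Elena is living and takes 1/108.
Octavio is living and takes 1/108.
Nieves is living and takes 1/12.

Alonso 1/24; Diego 1/48; Elena 1/108; Joaquin 1/108; Lucia 1/24; Mateo 1/36; Nieves 1/12; Octavio 1/108; Ramiro 1/36; Soledad 2/3; Teodoro 1/48; Ximena 1/24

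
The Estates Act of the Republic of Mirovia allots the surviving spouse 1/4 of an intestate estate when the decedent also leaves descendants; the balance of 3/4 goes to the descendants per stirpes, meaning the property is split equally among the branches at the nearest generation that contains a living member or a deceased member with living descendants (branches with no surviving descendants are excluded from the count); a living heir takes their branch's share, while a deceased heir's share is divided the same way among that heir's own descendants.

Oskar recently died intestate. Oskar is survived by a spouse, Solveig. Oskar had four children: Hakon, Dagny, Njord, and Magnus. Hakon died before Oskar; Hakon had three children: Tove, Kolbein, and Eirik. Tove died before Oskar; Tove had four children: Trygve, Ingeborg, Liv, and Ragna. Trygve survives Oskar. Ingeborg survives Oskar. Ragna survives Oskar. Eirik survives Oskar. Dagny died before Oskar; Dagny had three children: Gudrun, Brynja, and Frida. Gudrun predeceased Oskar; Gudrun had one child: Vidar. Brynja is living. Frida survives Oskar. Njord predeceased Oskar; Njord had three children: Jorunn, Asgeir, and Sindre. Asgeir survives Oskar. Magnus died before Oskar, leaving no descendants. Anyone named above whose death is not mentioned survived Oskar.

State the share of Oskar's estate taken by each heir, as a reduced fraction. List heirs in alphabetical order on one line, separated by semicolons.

Asgeir 1/12; Brynja 1/12; Eirik 1/12; Frida 1/12; Ingeborg 1/48; Jorunn 1/12; Kolbein 1/12; Liv 1/48; Ragna 1/48; Sindre 1/12; Solveig 1/4; Trygve 1/48; Vidar 1/12

Solveig, as surviving spouse, takes 1/4.
The remaining 3/4 passes to Oskar's descendants per stirpes.
Magnus left no surviving issue, so that branch lapses and is disregarded.
The 3/4 is divided into 3 equal shares of 1/4 among Hakon, Dagny, Njord.
Hakon predeceased; the 1/4 allotted to Hakon's branch passes to Hakon's issue by representation.
The 1/4 is divided into 3 equal shares of 1/12 among Tove, Kolbein, Eirik.
Tove predeceased; the 1/12 allotted to Tove's branch passes to Tove's issue by representation.
The 1/12 is divided into 4 equal shares of 1/48 among Trygve, Ingeborg, Liv, Ragna.
Trygve is living and takes 1/48.
Ingeborg is living and takes 1/48.
Liv is living and takes 1/48.
Ragna is living and takes 1/48.
Kolbein is living and takes 1/12.
Eirik is living and takes 1/12.
Dagny predeceased; the 1/4 allotted to Dagny's branch passes to Dagny's issue by representation.
The 1/4 is divided into 3 equal shares of 1/12 among Gudrun, Brynja, Frida.
Gudrun predeceased; the 1/12 allotted to Gudrun's branch passes to Gudrun's issue by representation.
Vidar is the sole taker at this level and receives the full 1/12.
Brynja is living and takes 1/12.
Frida is living and takes 1/12.
Njord predeceased; the 1/4 allotted to Njord's branch passes to Njord's issue by representation.
The 1/4 is divided into 3 equal shares of 1/12 among Jorunn, Asgeir, Sindre.
Jorunn is living and takes 1/12.
Asgeir is living and takes 1/12.
Sindre is living and takes 1/12.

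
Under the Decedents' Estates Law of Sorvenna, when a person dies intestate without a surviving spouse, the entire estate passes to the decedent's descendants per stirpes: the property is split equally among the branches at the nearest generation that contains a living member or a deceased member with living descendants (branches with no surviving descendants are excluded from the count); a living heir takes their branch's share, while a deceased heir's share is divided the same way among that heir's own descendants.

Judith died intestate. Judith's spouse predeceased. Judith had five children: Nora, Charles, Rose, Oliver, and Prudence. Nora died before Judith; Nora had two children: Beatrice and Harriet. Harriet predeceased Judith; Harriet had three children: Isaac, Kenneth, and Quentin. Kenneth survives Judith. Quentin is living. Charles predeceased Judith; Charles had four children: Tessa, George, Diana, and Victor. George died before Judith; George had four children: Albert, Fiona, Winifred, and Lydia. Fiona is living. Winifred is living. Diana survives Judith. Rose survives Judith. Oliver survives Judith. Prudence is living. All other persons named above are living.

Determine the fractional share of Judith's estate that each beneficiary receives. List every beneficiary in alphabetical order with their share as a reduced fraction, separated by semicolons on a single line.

There is no surviving spouse, so the entire estate passes to Judith's descendants per stirpes.
The estate is divided into 5 equal shares of 1/5 among Nora, Charles, Rose, Oliver, Prudence.
Nora predeceased; the 1/5 allotted to Nora's branch passes to Nora's issue by representation.
The 1/5 is divided into 2 equal shares of 1/10 among Beatrice, Harriet.
Beatrice is living and takes 1/10.
Harriet predeceased; the 1/10 allotted to Harriet's branch passes to Harriet's issue by representation.
The 1/10 is divided into 3 equal shares of 1/30 among Isaac, Kenneth, Quentin.
Isaac is living and takes 1/30.
Kenneth is living and takes 1/30.
Quentin is living and takes 1/30.
Charles predeceased; the 1/5 allotted to Charles's branch passes to Charles's issue by representation.
The 1/5 is divided into 4 equal shares of 1/20 among Tessa, George, Diana, Victor.
Tessa is living and takes 1/20.
George predeceased; the 1/20 allotted to George's branch passes to George's issue by representation.
The 1/20 is divided into 4 equal shares of 1/80 among Albert, Fiona, Winifred, Lydia.
Albert is living and takes 1/80.
Fiona is living and takes 1/80.
Winifred is living and takes 1/80.
Lydia is living and takes 1/80.
Diana is living and takes 1/20.
Victor is living and takes 1/20.
Rose is living and takes 1/5.
Oliver is living and takes 1/5.
Prudence is living and takes 1/5.

Albert 1/80; Beatrice 1/10; Diana 1/20; Fiona 1/80; Isaac 1/30; Kenneth 1/30; Lydia 1/80; Oliver 1/5; Prudence 1/5; Quentin 1/30; Rose 1/5; Tessa 1/20; Victor 1/20; Winifred 1/80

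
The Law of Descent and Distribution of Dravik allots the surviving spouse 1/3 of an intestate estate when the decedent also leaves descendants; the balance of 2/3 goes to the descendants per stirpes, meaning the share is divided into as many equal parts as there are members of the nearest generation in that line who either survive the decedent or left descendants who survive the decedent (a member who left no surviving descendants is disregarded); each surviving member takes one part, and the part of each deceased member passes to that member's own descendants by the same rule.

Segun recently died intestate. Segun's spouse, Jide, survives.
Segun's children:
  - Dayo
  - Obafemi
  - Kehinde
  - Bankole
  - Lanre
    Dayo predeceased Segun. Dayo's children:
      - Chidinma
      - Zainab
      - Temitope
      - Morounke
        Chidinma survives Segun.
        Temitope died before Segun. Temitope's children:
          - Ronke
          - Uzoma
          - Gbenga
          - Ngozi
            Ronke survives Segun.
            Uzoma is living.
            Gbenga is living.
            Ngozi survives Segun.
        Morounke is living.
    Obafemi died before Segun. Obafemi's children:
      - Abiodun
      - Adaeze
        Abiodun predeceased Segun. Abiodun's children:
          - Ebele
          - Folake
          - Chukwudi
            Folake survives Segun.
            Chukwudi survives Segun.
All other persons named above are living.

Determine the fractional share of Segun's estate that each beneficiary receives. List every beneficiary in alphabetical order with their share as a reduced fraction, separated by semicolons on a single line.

Adaeze 1/15; Bankole 2/15; Chidinma 1/30; Chukwudi 1/45; Ebele 1/45; Folake 1/45; Gbenga 1/120; Jide 1/3; Kehinde 2/15; Lanre 2/15; Morounke 1/30; Ngozi 1/120; Ronke 1/120; Uzoma 1/120; Zainab 1/30

Jide, as surviving spouse, takes 1/3.
The remaining 2/3 passes to Segun's descendants per stirpes.
The 2/3 is divided into 5 equal shares of 2/15 among Dayo, Obafemi, Kehinde, Bankole, Lanre.
Dayo predeceased; the 2/15 allotted to Dayo's branch passes to Dayo's issue by representation.
The 2/15 is divided into 4 equal shares of 1/30 among Chidinma, Zainab, Temitope, Morounke.
Chidinma is living and takes 1/30.
Zainab is living and takes 1/30.
Temitope predeceased; the 1/30 allotted to Temitope's branch passes to Temitope's issue by representation.
The 1/30 is divided into 4 equal shares of 1/120 among Ronke, Uzoma, Gbenga, Ngozi.
Ronke is living and takes 1/120.
Uzoma is living and takes 1/120.
Gbenga is living and takes 1/120.
Ngozi is living and takes 1/120.
Morounke is living and takes 1/30.
Obafemi predeceased; the 2/15 allotted to Obafemi's branch passes to Obafemi's issue by representation.
The 2/15 is divided into 2 equal shares of 1/15 among Abiodun, Adaeze.
Abiodun predeceased; the 1/15 allotted to Abiodun's branch passes to Abiodun's issue by representation.
The 1/15 is divided into 3 equal shares of 1/45 among Ebele, Folake, Chukwudi.
Ebele is living and takes 1/45.
Folake is living and takes 1/45.
Chukwudi is living and takes 1/45.
Adaeze is living and takes 1/15.
Kehinde is living and takes 2/15.
Bankole is living and takes 2/15.
Lanre is living and takes 2/15.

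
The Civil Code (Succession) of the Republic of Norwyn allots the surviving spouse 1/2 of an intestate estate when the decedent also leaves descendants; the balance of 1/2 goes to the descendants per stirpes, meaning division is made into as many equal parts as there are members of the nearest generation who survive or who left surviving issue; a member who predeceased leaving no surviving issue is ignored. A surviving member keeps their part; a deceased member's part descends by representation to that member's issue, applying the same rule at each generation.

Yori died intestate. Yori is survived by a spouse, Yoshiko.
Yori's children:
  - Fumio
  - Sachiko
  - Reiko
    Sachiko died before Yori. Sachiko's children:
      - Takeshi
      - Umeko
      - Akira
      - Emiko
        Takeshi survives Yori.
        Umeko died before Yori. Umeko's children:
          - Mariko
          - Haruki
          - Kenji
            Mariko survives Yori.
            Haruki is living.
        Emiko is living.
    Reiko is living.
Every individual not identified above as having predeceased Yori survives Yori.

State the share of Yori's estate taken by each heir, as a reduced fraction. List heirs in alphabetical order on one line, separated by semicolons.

Yoshiko, as surviving spouse, takes 1/2.
The remaining 1/2 passes to Yori's descendants per stirpes.
The 1/2 is divided into 3 equal shares of 1/6 among Fumio, Sachiko, Reiko.
Fumio is living and takes 1/6.
Sachiko predeceased; the 1/6 allotted to Sachiko's branch passes to Sachiko's issue by representation.
The 1/6 is divided into 4 equal shares of 1/24 among Takeshi, Umeko, Akira, Emiko.
Takeshi is living and takes 1/24.
Umeko predeceased; the 1/24 allotted to Umeko's branch passes to Umeko's issue by representation.
The 1/24 is divided into 3 equal shares of 1/72 among Mariko, Haruki, Kenji.
Mariko is living and takes 1/72.
Haruki is living and takes 1/72.
Kenji is living and takes 1/72.
Akira is living and takes 1/24.
Emiko is living and takes 1/24.
Reiko is living and takes 1/6.

Akira 1/24; Emiko 1/24; Fumio 1/6; Haruki 1/72; Kenji 1/72; Mariko 1/72; Reiko 1/6; Takeshi 1/24; Yoshiko 1/2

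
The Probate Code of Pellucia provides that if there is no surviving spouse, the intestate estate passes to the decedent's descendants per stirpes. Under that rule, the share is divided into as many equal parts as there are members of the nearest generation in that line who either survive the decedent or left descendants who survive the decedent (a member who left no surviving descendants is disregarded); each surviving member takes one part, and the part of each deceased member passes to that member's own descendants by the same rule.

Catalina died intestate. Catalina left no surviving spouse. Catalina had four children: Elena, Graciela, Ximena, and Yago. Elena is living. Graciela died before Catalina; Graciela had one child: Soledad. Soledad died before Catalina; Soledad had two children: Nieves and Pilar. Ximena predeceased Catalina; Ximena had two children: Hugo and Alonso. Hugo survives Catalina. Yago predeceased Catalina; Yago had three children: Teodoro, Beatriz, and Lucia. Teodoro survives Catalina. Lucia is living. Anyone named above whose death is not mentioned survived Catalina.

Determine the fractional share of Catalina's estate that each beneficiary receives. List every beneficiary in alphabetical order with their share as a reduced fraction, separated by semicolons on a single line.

Alonso 1/8; Beatriz 1/12; Elena 1/4; Hugo 1/8; Lucia 1/12; Nieves 1/8; Pilar 1/8; Teodoro 1/12

There is no surviving spouse, so the entire estate passes to Catalina's descendants per stirpes.
The estate is divided into 4 equal shares of 1/4 among Elena, Graciela, Ximena, Yago.
Elena is living and takes 1/4.
Graciela predeceased; the 1/4 allotted to Graciela's branch passes to Graciela's issue by representation.
Soledad's line is the sole branch at this level, so the full 1/4 passes to Soledad's issue by representation.
The 1/4 is divided into 2 equal shares of 1/8 among Nieves, Pilar.
Nieves is living and takes 1/8.
Pilar is living and takes 1/8.
Ximena predeceased; the 1/4 allotted to Ximena's branch passes to Ximena's issue by representation.
The 1/4 is divided into 2 equal shares of 1/8 among Hugo, Alonso.
Hugo is living and takes 1/8.
Alonso is living and takes 1/8.
Yago predeceased; the 1/4 allotted to Yago's branch passes to Yago's issue by representation.
The 1/4 is divided into 3 equal shares of 1/12 among Teodoro, Beatriz, Lucia.
Teodoro is living and takes 1/12.
Beatriz is living and takes 1/12.
Lucia is living and takes 1/12.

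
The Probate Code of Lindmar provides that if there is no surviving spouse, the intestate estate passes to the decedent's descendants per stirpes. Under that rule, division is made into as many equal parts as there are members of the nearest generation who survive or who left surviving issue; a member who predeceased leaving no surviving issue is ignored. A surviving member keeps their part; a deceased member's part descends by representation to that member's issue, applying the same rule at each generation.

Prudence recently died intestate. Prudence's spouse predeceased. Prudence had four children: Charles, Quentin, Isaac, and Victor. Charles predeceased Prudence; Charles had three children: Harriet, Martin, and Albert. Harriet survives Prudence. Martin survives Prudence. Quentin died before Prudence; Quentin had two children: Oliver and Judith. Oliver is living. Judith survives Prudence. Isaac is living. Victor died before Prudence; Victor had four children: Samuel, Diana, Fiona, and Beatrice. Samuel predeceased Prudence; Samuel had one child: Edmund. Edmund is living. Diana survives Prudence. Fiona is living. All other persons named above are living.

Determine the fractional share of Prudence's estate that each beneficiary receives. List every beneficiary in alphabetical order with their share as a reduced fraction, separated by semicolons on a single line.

Albert 1/12; Beatrice 1/16; Diana 1/16; Edmund 1/16; Fiona 1/16; Harriet 1/12; Isaac 1/4; Judith 1/8; Martin 1/12; Oliver 1/8

There is no surviving spouse, so the entire estate passes to Prudence's descendants per stirpes.
The estate is divided into 4 equal shares of 1/4 among Charles, Quentin, Isaac, Victor.
Charles predeceased; the 1/4 allotted to Charles's branch passes to Charles's issue by representation.
The 1/4 is divided into 3 equal shares of 1/12 among Harriet, Martin, Albert.
Harriet is living and takes 1/12.
Martin is living and takes 1/12.
Albert is living and takes 1/12.
Quentin predeceased; the 1/4 allotted to Quentin's branch passes to Quentin's issue by representation.
The 1/4 is divided into 2 equal shares of 1/8 among Oliver, Judith.
Oliver is living and takes 1/8.
Judith is living and takes 1/8.
Isaac is living and takes 1/4.
Victor predeceased; the 1/4 allotted to Victor's branch passes to Victor's issue by representation.
The 1/4 is divided into 4 equal shares of 1/16 among Samuel, Diana, Fiona, Beatrice.
Samuel predeceased; the 1/16 allotted to Samuel's branch passes to Samuel's issue by representation.
Edmund is the sole taker at this level and receives the full 1/16.
Diana is living and takes 1/16.
Fiona is living and takes 1/16.
Beatrice is living and takes 1/16.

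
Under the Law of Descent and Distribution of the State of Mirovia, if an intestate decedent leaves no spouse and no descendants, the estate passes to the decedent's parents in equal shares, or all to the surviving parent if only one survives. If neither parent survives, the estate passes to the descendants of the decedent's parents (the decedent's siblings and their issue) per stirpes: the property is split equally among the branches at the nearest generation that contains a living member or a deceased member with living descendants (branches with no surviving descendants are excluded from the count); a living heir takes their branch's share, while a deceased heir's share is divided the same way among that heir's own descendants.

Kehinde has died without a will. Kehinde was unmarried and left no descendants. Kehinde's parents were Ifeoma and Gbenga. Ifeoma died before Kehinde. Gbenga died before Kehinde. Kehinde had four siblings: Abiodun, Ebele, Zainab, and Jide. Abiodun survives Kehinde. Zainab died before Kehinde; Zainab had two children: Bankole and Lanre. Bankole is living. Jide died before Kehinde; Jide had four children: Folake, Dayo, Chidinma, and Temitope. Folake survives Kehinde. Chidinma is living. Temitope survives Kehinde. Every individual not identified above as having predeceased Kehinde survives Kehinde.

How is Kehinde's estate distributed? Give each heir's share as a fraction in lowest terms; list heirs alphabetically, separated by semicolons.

Neither parent survives and there are no descendants, so the estate passes to Kehinde's siblings and their issue per stirpes.
The estate is divided into 4 equal shares of 1/4 among Abiodun, Ebele, Zainab, Jide.
Abiodun is living and takes 1/4.
Ebele is living and takes 1/4.
Zainab predeceased; the 1/4 allotted to Zainab's branch passes to Zainab's issue by representation.
The 1/4 is divided into 2 equal shares of 1/8 among Bankole, Lanre.
Bankole is living and takes 1/8.
Lanre is living and takes 1/8.
Jide predeceased; the 1/4 allotted to Jide's branch passes to Jide's issue by representation.
The 1/4 is divided into 4 equal shares of 1/16 among Folake, Dayo, Chidinma, Temitope.
Folake is living and takes 1/16.
Dayo is living and takes 1/16.
Chidinma is living and takes 1/16.
Temitope is living and takes 1/16.

Abiodun 1/4; Bankole 1/8; Chidinma 1/16; Dayo 1/16; Ebele 1/4; Folake 1/16; Lanre 1/8; Temitope 1/16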